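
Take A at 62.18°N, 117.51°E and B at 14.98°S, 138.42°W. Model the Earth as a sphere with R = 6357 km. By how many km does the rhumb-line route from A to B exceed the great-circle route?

511 km

Great circle: cos σ = sin φ₁ sin φ₂ + cos φ₁ cos φ₂ cos Δλ,  σ = 1.9158 rad → d_gc = 12178.789 km
Rhumb line: Δψ = -1.6602, q = Δφ/Δψ = 0.8112, d_rh = R√(Δφ²+q²Δλ²) = 12689.292 km
Excess = 12689.292 − 12178.789 = 510.503 ≈ 511 km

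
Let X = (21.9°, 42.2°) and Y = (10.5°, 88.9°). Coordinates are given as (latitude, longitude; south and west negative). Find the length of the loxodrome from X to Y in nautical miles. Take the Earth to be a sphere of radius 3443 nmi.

2776 nmi

Rhumb course C = atan2(Δλ, Δψ) with Δψ = ln[tan(π/4+φ₂/2)/tan(π/4+φ₁/2)] = -0.2076, Δλ = +0.8151 → C = 104.29°
d = R·|Δφ| / |cos C| = 3443·0.19897 / 0.24682 = 2776 nmi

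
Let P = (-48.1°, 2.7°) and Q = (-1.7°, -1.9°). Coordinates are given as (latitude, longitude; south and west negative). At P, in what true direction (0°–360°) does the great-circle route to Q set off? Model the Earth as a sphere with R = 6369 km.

θ = atan2( sin Δλ·cos φ₂ ,  cos φ₁ sin φ₂ − sin φ₁ cos φ₂ cos Δλ )
  = atan2(-0.0802, +0.7218) = 353.66°

353.7°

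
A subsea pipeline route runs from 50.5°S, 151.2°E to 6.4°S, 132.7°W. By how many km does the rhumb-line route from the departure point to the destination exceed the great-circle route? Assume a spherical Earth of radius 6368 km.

Great circle: cos σ = sin φ₁ sin φ₂ + cos φ₁ cos φ₂ cos Δλ,  σ = 1.3306 rad → d_gc = 8473.5 km
Rhumb line: Δψ = +0.9124, q = Δφ/Δψ = 0.8436, d_rh = R√(Δφ²+q²Δλ²) = 8656.4 km
Excess = 8656.4 − 8473.5 = 182.9 ≈ 183 km

183 km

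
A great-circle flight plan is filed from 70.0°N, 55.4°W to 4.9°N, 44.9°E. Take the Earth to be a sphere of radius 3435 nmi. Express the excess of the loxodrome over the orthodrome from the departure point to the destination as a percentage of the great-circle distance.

Great circle: σ = 1.5515 rad → d_gc = Rσ = 5329.3 nmi
Rhumb: Δφ = -1.1362, Δλ = +1.7506, Δψ = -1.6498, q = Δφ/Δψ = 0.6887 → d_rh = R√(Δφ²+q²Δλ²) = 5690.6 nmi
Excess = (5690.6 − 5329.3) / 5329.3 = 361.3 / 5329.3 = 6.78% ≈ 6.8%

6.8%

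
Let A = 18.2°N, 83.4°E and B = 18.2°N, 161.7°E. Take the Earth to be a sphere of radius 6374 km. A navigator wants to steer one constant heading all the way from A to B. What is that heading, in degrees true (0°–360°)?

90.0°

Δψ = ln[tan(π/4+φ₂/2)/tan(π/4+φ₁/2)] = +0.0000
Δλ = +1.3666 rad (taken the short way round)
course = atan2(Δλ, Δψ) = 90.00°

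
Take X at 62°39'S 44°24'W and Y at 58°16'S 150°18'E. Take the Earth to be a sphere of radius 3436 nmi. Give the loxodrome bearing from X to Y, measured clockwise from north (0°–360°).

273.1°

Meridional parts: M(φ₁)=-1.4134, M(φ₂)=-1.2580 → ΔM = +0.1554;  Δλ = -2.8850 rad
tan C = Δλ / ΔM = -18.5608 → C = 273.08°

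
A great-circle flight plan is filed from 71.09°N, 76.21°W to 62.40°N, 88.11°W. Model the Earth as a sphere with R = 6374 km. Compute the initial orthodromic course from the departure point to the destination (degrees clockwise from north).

214.0°

θ = atan2( sin Δλ·cos φ₂ ,  cos φ₁ sin φ₂ − sin φ₁ cos φ₂ cos Δλ )
  = atan2(-0.0955, -0.1417) = 213.99°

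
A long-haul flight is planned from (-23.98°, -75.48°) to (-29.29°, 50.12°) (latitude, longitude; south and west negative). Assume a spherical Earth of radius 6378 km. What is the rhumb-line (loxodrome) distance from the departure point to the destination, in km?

12505 km

Δψ = ln[tan(π/4+φ₂/2)/tan(π/4+φ₁/2)] = -0.1037;  Δφ = -0.0927 rad,  Δλ = +2.1921 rad
q = Δφ/Δψ = 0.8934
d = R·√(Δφ² + q²Δλ²) = 6378·1.96064 = 12505 km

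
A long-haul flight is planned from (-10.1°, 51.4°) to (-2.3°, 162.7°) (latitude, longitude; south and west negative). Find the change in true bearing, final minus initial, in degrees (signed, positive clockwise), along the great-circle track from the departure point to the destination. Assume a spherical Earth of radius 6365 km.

At departure: θ₁ = atan2(sin Δλ cos φ₂, cos φ₁ sin φ₂ − sin φ₁ cos φ₂ cos Δλ) = 96.32°
At arrival: θ₂ = atan2(sin Δλ cos φ₁, −cos φ₂ sin φ₁ + sin φ₂ cos φ₁ cos Δλ) = 78.32°
Δθ = θ₂ − θ₁ = -18.0°

-18.0°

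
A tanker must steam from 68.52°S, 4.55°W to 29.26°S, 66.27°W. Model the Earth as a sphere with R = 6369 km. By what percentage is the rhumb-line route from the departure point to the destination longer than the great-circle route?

3.0%

Great circle: σ = 0.9195 rad → d_gc = Rσ = 5856.6 km
Rhumb: Δφ = +0.6852, Δλ = -1.0772, Δψ = +1.1280, q = Δφ/Δψ = 0.6075 → d_rh = R√(Δφ²+q²Δλ²) = 6034.5 km
Excess = (6034.5 − 5856.6) / 5856.6 = 177.9 / 5856.6 = 3.04% ≈ 3.0%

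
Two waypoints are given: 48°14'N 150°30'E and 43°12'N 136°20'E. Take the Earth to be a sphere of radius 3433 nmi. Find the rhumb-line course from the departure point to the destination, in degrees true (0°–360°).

Meridional parts: M(φ₁)=+0.9636, M(φ₂)=+0.8376 → ΔM = -0.1259;  Δλ = -0.2473 rad
tan C = Δλ / ΔM = +1.9632 → C = 243.01°

243.0°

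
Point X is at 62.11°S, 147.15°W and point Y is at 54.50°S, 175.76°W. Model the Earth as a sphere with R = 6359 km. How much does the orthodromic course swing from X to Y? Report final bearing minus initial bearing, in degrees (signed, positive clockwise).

+24.5°

At departure: θ₁ = atan2(sin Δλ cos φ₂, cos φ₁ sin φ₂ − sin φ₁ cos φ₂ cos Δλ) = 284.08°
At arrival: θ₂ = atan2(sin Δλ cos φ₁, −cos φ₂ sin φ₁ + sin φ₂ cos φ₁ cos Δλ) = 308.62°
Δθ = θ₂ − θ₁ = +24.5°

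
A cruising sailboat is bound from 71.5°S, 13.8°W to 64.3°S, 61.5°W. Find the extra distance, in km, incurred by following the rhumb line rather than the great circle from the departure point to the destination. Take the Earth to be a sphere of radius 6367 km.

53 km

Great circle: cos σ = sin φ₁ sin φ₂ + cos φ₁ cos φ₂ cos Δλ,  σ = 0.3267 rad → d_gc = 2079.8 km
Rhumb line: Δψ = +0.3369, q = Δφ/Δψ = 0.3730, d_rh = R√(Δφ²+q²Δλ²) = 2132.7 km
Excess = 2132.7 − 2079.8 = 52.9 ≈ 53 km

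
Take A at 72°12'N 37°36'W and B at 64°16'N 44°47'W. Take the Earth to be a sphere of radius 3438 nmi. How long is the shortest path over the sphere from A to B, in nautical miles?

501 nmi

cos σ = sin φ₁ sin φ₂ + cos φ₁ cos φ₂ cos Δλ
      = sin(72.20°)sin(64.27°) + cos(72.20°)cos(64.27°)cos(-7.18°) = 0.9894
σ = 8.355° → d = Rσ = 3438·0.14582 = 501 nmi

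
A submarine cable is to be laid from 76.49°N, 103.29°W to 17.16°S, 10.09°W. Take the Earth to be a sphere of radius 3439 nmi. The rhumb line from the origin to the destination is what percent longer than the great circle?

4.8%

Great circle: σ = 1.8748 rad → d_gc = Rσ = 6447.4 nmi
Rhumb: Δφ = -1.6345, Δλ = +1.6266, Δψ = -2.4374, q = Δφ/Δψ = 0.6706 → d_rh = R√(Δφ²+q²Δλ²) = 6757.9 nmi
Excess = (6757.9 − 6447.4) / 6447.4 = 310.5 / 6447.4 = 4.82% ≈ 4.8%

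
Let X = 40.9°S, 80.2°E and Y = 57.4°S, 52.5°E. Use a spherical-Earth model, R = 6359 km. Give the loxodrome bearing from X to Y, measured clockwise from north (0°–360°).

Meridional parts: M(φ₁)=-0.7836, M(φ₂)=-1.2296 → ΔM = -0.4460;  Δλ = -0.4835 rad
tan C = Δλ / ΔM = +1.0840 → C = 227.31°

227.3°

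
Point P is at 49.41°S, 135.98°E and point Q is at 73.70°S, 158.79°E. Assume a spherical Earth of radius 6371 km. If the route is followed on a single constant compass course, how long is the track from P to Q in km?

Rhumb course C = atan2(Δλ, Δψ) with Δψ = ln[tan(π/4+φ₂/2)/tan(π/4+φ₁/2)] = -0.9487, Δλ = +0.3981 → C = 157.23°
d = R·|Δφ| / |cos C| = 6371·0.42394 / 0.92210 = 2929 km

2929 km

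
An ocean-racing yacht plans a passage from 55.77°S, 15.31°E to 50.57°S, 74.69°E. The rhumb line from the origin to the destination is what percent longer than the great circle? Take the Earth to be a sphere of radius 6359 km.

3.0%

Great circle: σ = 0.6084 rad → d_gc = Rσ = 3868.6 km
Rhumb: Δφ = +0.0908, Δλ = +1.0364, Δψ = +0.1516, q = Δφ/Δψ = 0.5985 → d_rh = R√(Δφ²+q²Δλ²) = 3986.3 km
Excess = (3986.3 − 3868.6) / 3868.6 = 117.7 / 3868.6 = 3.04% ≈ 3.0%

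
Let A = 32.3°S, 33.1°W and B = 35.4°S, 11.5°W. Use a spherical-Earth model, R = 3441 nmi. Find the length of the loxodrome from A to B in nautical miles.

Rhumb course C = atan2(Δλ, Δψ) with Δψ = ln[tan(π/4+φ₂/2)/tan(π/4+φ₁/2)] = -0.0652, Δλ = +0.3770 → C = 99.81°
d = R·|Δφ| / |cos C| = 3441·0.05411 / 0.17032 = 1093 nmi

1093 nmi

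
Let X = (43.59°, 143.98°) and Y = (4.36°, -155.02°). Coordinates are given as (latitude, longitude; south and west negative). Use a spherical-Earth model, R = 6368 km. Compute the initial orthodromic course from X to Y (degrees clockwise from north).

θ = atan2( sin Δλ·cos φ₂ ,  cos φ₁ sin φ₂ − sin φ₁ cos φ₂ cos Δλ )
  = atan2(+0.8721, -0.2782) = 107.70°

107.7°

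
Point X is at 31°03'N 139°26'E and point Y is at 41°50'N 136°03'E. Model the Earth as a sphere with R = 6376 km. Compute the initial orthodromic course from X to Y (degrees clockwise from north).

346.8°

θ = atan2( sin Δλ·cos φ₂ ,  cos φ₁ sin φ₂ − sin φ₁ cos φ₂ cos Δλ )
  = atan2(-0.0440, +0.1878) = 346.82°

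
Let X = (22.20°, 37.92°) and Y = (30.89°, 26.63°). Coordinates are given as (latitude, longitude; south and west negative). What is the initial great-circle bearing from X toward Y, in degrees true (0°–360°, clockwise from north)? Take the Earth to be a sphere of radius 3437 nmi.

N = sin Δλ·cos φ₂ = -0.1680;  D = cos φ₁ sin φ₂ − sin φ₁ cos φ₂ cos Δλ = +0.1574
initial course = atan2(N, D) = 313.13°

313.1°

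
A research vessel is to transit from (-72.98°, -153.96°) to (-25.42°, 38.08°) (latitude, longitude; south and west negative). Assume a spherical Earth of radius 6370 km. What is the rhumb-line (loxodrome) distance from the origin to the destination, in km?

Rhumb course C = atan2(Δλ, Δψ) with Δψ = ln[tan(π/4+φ₂/2)/tan(π/4+φ₁/2)] = +1.4406, Δλ = -2.9315 → C = 296.17°
d = R·|Δφ| / |cos C| = 6370·0.83008 / 0.44105 = 11989 km

11989 km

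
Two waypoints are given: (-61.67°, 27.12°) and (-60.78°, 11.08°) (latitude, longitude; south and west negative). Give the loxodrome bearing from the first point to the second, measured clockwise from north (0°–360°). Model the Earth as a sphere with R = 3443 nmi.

Meridional parts: M(φ₁)=-1.3768, M(φ₂)=-1.3445 → ΔM = +0.0323;  Δλ = -0.2800 rad
tan C = Δλ / ΔM = -8.6748 → C = 276.58°

276.6°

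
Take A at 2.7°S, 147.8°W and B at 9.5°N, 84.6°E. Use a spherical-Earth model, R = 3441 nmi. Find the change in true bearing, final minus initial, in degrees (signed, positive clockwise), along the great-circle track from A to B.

At departure: θ₁ = atan2(sin Δλ cos φ₂, cos φ₁ sin φ₂ − sin φ₁ cos φ₂ cos Δλ) = 279.91°
At arrival: θ₂ = atan2(sin Δλ cos φ₁, −cos φ₂ sin φ₁ + sin φ₂ cos φ₁ cos Δλ) = 266.09°
Δθ = θ₂ − θ₁ = -13.8°

-13.8°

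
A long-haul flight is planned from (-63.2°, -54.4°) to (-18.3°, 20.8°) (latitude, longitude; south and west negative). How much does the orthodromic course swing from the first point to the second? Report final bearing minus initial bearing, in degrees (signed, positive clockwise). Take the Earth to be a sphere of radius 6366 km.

-57.1°

Initial bearing θ₁ = atan2(sin Δλ cos φ₂, cos φ₁ sin φ₂ − sin φ₁ cos φ₂ cos Δλ) = 85.33°
Final bearing θ₂ = (initial bearing from the destination back to the start) + 180° = 28.25°
Δθ = θ₂ − θ₁ = -57.1°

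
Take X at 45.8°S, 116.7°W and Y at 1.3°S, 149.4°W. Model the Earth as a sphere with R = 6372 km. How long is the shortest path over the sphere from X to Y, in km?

Haversine: a = sin²(Δφ/2)+cos φ₁ cos φ₂ sin²(Δλ/2) = 0.19861;  σ = 2·atan2(√a,√(1−a))
σ = 52.930° → d = Rσ = 6372·0.92381 = 5887 km

5887 km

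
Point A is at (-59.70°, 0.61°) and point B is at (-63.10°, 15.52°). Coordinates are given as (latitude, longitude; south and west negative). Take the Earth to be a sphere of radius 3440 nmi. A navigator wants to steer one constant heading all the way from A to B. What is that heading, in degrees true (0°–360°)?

115.5°

Δψ = ln[tan(π/4+φ₂/2)/tan(π/4+φ₁/2)] = -0.1241
Δλ = +0.2602 rad (taken the short way round)
course = atan2(Δλ, Δψ) = 115.50°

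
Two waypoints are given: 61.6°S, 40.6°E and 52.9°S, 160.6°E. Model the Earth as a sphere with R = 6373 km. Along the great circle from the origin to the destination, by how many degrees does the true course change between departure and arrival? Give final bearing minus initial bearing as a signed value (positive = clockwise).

Initial bearing θ₁ = atan2(sin Δλ cos φ₂, cos φ₁ sin φ₂ − sin φ₁ cos φ₂ cos Δλ) = 140.98°
Final bearing θ₂ = (initial bearing from the destination back to the start) + 180° = 29.76°
Δθ = θ₂ − θ₁ = -111.2°

-111.2°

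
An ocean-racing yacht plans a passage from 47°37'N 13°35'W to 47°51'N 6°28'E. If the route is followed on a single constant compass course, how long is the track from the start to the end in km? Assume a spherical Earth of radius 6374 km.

1500 km

Δψ = ln[tan(π/4+φ₂/2)/tan(π/4+φ₁/2)] = +0.0061;  Δφ = +0.0041 rad,  Δλ = +0.3499 rad
q = Δφ/Δψ = 0.6726
d = R·√(Δφ² + q²Δλ²) = 6374·0.23540 = 1500 km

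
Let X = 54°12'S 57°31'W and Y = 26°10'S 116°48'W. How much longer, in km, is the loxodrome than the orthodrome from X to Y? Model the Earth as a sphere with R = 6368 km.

Great circle: cos σ = sin φ₁ sin φ₂ + cos φ₁ cos φ₂ cos Δλ,  σ = 0.8946 rad → d_gc = 5696.8 km
Rhumb line: Δψ = +0.6567, q = Δφ/Δψ = 0.7451, d_rh = R√(Δφ²+q²Δλ²) = 5814.5 km
Excess = 5814.5 − 5696.8 = 117.7 ≈ 118 km

118 km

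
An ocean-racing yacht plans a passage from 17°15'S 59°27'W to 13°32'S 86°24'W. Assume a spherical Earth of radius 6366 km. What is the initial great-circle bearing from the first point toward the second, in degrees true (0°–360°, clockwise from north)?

274.3°

N = sin Δλ·cos φ₂ = -0.4406;  D = cos φ₁ sin φ₂ − sin φ₁ cos φ₂ cos Δλ = +0.0335
initial course = atan2(N, D) = 274.35°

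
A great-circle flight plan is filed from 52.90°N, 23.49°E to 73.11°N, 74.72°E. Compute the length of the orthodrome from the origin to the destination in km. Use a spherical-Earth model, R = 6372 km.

3247 km

Haversine: a = sin²(Δφ/2)+cos φ₁ cos φ₂ sin²(Δλ/2) = 0.06354;  σ = 2·atan2(√a,√(1−a))
σ = 29.200° → d = Rσ = 6372·0.50964 = 3247 km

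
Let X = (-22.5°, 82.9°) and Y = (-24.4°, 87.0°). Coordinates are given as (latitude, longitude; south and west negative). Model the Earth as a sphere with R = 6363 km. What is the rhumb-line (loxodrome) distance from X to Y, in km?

Δψ = ln[tan(π/4+φ₂/2)/tan(π/4+φ₁/2)] = -0.0361;  Δφ = -0.0332 rad,  Δλ = +0.0716 rad
q = Δφ/Δψ = 0.9173
d = R·√(Δφ² + q²Δλ²) = 6363·0.07354 = 468 km

468 km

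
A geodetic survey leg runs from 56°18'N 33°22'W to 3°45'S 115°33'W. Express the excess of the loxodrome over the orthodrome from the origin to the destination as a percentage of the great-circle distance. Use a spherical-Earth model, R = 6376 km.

Great circle: σ = 1.5499 rad → d_gc = Rσ = 9882.2 km
Rhumb: Δφ = -1.0481, Δλ = -1.4344, Δψ = -1.2599, q = Δφ/Δψ = 0.8318 → d_rh = R√(Δφ²+q²Δλ²) = 10125.8 km
Excess = (10125.8 − 9882.2) / 9882.2 = 243.6 / 9882.2 = 2.47% ≈ 2.5%

2.5%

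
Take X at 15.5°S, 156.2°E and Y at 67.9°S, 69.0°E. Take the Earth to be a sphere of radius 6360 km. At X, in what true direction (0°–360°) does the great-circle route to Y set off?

202.9°

θ = atan2( sin Δλ·cos φ₂ ,  cos φ₁ sin φ₂ − sin φ₁ cos φ₂ cos Δλ )
  = atan2(-0.3758, -0.8879) = 202.94°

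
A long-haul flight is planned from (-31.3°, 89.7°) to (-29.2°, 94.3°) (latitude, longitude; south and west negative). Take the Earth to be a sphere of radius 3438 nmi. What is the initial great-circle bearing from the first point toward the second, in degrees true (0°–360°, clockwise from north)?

θ = atan2( sin Δλ·cos φ₂ ,  cos φ₁ sin φ₂ − sin φ₁ cos φ₂ cos Δλ )
  = atan2(+0.0700, +0.0352) = 63.32°

63.3°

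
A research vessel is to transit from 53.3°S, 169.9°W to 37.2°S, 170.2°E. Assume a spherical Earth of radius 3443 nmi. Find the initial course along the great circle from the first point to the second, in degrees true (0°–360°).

311.4°

θ = atan2( sin Δλ·cos φ₂ ,  cos φ₁ sin φ₂ − sin φ₁ cos φ₂ cos Δλ )
  = atan2(-0.2711, +0.2392) = 311.42°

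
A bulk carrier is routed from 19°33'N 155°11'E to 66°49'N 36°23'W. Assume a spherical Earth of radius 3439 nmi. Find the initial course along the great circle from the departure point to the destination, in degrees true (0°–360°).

θ = atan2( sin Δλ·cos φ₂ ,  cos φ₁ sin φ₂ − sin φ₁ cos φ₂ cos Δλ )
  = atan2(+0.0789, +0.9953) = 4.53°

4.5°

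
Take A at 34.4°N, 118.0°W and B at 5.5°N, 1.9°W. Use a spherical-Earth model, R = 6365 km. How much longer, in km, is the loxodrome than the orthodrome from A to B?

Great circle: cos σ = sin φ₁ sin φ₂ + cos φ₁ cos φ₂ cos Δλ,  σ = 1.8830 rad → d_gc = 11985.4 km
Rhumb line: Δψ = -0.5440, q = Δφ/Δψ = 0.9273, d_rh = R√(Δφ²+q²Δλ²) = 12383.1 km
Excess = 12383.1 − 11985.4 = 397.7 ≈ 398 km

398 km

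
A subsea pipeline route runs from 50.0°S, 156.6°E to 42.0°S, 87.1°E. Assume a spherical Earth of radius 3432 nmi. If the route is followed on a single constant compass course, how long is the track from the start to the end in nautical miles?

2924 nmi

Rhumb course C = atan2(Δλ, Δψ) with Δψ = ln[tan(π/4+φ₂/2)/tan(π/4+φ₁/2)] = +0.2015, Δλ = -1.2130 → C = 279.43°
d = R·|Δφ| / |cos C| = 3432·0.13963 / 0.16388 = 2924 nmi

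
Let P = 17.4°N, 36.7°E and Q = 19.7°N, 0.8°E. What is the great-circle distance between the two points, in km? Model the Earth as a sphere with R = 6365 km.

cos σ = sin φ₁ sin φ₂ + cos φ₁ cos φ₂ cos Δλ
      = sin(17.40°)sin(19.70°) + cos(17.40°)cos(19.70°)cos(-35.90°) = 0.8285
σ = 34.051° → d = Rσ = 6365·0.59430 = 3783 km

3783 km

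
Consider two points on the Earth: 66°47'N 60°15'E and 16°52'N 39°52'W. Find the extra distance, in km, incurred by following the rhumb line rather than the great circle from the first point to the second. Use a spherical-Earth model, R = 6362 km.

651 km

Great circle: cos σ = sin φ₁ sin φ₂ + cos φ₁ cos φ₂ cos Δλ,  σ = 1.3690 rad → d_gc = 8709.9 km
Rhumb line: Δψ = -1.2840, q = Δφ/Δψ = 0.6785, d_rh = R√(Δφ²+q²Δλ²) = 9360.5 km
Excess = 9360.5 − 8709.9 = 650.6 ≈ 651 km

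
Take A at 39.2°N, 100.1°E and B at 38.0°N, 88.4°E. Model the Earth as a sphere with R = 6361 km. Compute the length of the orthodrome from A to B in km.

Haversine: a = sin²(Δφ/2)+cos φ₁ cos φ₂ sin²(Δλ/2) = 0.00645;  σ = 2·atan2(√a,√(1−a))
σ = 9.216° → d = Rσ = 6361·0.16084 = 1023 km

1023 km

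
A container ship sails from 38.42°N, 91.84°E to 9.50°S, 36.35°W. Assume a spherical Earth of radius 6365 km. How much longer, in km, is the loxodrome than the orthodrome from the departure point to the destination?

409 km

Great circle: cos σ = sin φ₁ sin φ₂ + cos φ₁ cos φ₂ cos Δλ,  σ = 2.1899 rad → d_gc = 13938.84 km
Rhumb line: Δψ = -0.8939, q = Δφ/Δψ = 0.9356, d_rh = R√(Δφ²+q²Δλ²) = 14348.28 km
Excess = 14348.28 − 13938.84 = 409.44 ≈ 409 km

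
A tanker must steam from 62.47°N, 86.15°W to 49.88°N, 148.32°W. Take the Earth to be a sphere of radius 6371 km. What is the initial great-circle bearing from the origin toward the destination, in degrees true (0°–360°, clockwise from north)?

θ = atan2( sin Δλ·cos φ₂ ,  cos φ₁ sin φ₂ − sin φ₁ cos φ₂ cos Δλ )
  = atan2(-0.5699, +0.0867) = 278.65°

278.6°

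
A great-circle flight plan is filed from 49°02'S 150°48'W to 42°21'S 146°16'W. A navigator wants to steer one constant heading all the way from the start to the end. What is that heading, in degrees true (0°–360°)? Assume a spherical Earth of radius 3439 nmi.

Meridional parts: M(φ₁)=-0.9847, M(φ₂)=-0.8174 → ΔM = +0.1673;  Δλ = +0.0791 rad
tan C = Δλ / ΔM = +0.4730 → C = 25.31°

25.3°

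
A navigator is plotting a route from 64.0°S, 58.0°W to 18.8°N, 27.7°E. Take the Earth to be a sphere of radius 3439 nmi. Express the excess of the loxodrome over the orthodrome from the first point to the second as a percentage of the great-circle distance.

Great circle: σ = 1.8323 rad → d_gc = Rσ = 6301.3 nmi
Rhumb: Δφ = +1.4451, Δλ = +1.4957, Δψ = +1.8001, q = Δφ/Δψ = 0.8028 → d_rh = R√(Δφ²+q²Δλ²) = 6461.6 nmi
Excess = (6461.6 − 6301.3) / 6301.3 = 160.3 / 6301.3 = 2.54% ≈ 2.5%

2.5%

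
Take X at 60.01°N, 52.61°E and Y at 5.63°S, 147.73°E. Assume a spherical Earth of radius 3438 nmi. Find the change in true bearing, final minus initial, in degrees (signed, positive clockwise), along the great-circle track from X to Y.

+61.5°

At departure: θ₁ = atan2(sin Δλ cos φ₂, cos φ₁ sin φ₂ − sin φ₁ cos φ₂ cos Δλ) = 88.39°
At arrival: θ₂ = atan2(sin Δλ cos φ₁, −cos φ₂ sin φ₁ + sin φ₂ cos φ₁ cos Δλ) = 149.86°
Δθ = θ₂ − θ₁ = +61.5°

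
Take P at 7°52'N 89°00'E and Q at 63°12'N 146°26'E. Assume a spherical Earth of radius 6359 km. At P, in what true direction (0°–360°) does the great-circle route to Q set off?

24.1°

N = sin Δλ·cos φ₂ = +0.3800;  D = cos φ₁ sin φ₂ − sin φ₁ cos φ₂ cos Δλ = +0.8510
initial course = atan2(N, D) = 24.06°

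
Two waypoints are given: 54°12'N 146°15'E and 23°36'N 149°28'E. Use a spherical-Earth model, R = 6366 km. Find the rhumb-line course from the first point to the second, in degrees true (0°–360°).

Δψ = ln[tan(π/4+φ₂/2)/tan(π/4+φ₁/2)] = -0.7061
Δλ = +0.0561 rad (taken the short way round)
course = atan2(Δλ, Δψ) = 175.45°

175.5°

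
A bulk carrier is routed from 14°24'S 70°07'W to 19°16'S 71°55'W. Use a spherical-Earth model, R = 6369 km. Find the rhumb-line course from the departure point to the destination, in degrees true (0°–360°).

Meridional parts: M(φ₁)=-0.2540, M(φ₂)=-0.3428 → ΔM = -0.0888;  Δλ = -0.0314 rad
tan C = Δλ / ΔM = +0.3539 → C = 199.49°

199.5°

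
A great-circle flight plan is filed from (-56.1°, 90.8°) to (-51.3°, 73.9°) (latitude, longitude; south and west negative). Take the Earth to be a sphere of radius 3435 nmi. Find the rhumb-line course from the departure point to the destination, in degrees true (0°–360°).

Δψ = ln[tan(π/4+φ₂/2)/tan(π/4+φ₁/2)] = +0.1417
Δλ = -0.2950 rad (taken the short way round)
course = atan2(Δλ, Δψ) = 295.66°

295.7°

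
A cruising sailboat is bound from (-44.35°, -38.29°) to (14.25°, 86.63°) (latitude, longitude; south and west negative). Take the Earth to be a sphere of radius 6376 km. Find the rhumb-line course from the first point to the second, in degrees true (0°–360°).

Meridional parts: M(φ₁)=-0.8654, M(φ₂)=+0.2513 → ΔM = +1.1167;  Δλ = +2.1803 rad
tan C = Δλ / ΔM = +1.9524 → C = 62.88°

62.9°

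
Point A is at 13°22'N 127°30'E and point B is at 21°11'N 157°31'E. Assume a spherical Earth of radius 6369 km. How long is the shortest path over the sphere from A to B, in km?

Haversine: a = sin²(Δφ/2)+cos φ₁ cos φ₂ sin²(Δλ/2) = 0.06548;  σ = 2·atan2(√a,√(1−a))
σ = 29.653° → d = Rσ = 6369·0.51754 = 3296 km

3296 km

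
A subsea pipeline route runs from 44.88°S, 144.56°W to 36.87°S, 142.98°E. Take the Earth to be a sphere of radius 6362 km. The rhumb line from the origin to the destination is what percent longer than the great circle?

3.2%

Great circle: σ = 0.9345 rad → d_gc = Rσ = 5945.3 km
Rhumb: Δφ = +0.1398, Δλ = -1.2647, Δψ = +0.1853, q = Δφ/Δψ = 0.7546 → d_rh = R√(Δφ²+q²Δλ²) = 6136.1 km
Excess = (6136.1 − 5945.3) / 5945.3 = 190.8 / 5945.3 = 3.21% ≈ 3.2%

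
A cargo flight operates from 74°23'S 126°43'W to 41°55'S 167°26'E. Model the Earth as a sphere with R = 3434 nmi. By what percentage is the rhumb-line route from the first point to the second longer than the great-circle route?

4.2%

Great circle: σ = 0.7593 rad → d_gc = Rσ = 2607.3 nmi
Rhumb: Δφ = +0.5667, Δλ = -1.1493, Δψ = +1.1796, q = Δφ/Δψ = 0.4804 → d_rh = R√(Δφ²+q²Δλ²) = 2716.8 nmi
Excess = (2716.8 − 2607.3) / 2607.3 = 109.5 / 2607.3 = 4.20% ≈ 4.2%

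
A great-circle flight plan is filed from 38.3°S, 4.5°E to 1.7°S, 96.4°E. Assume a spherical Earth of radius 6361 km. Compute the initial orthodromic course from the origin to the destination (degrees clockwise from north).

92.5°

θ = atan2( sin Δλ·cos φ₂ ,  cos φ₁ sin φ₂ − sin φ₁ cos φ₂ cos Δλ )
  = atan2(+0.9990, -0.0438) = 92.51°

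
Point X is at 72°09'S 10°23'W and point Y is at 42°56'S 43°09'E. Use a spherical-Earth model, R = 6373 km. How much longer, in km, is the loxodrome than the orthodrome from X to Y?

Great circle: cos σ = sin φ₁ sin φ₂ + cos φ₁ cos φ₂ cos Δλ,  σ = 0.6733 rad → d_gc = 4291.2 km
Rhumb line: Δψ = +1.0200, q = Δφ/Δψ = 0.4999, d_rh = R√(Δφ²+q²Δλ²) = 4407.1 km
Excess = 4407.1 − 4291.2 = 115.9 ≈ 116 km

116 km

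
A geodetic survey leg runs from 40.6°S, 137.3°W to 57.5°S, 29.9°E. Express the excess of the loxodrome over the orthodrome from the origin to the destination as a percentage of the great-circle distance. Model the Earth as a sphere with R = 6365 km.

Great circle: σ = 1.4192 rad → d_gc = Rσ = 9033.1 km
Rhumb: Δφ = -0.2950, Δλ = +2.9182, Δψ = -0.4562, q = Δφ/Δψ = 0.6466 → d_rh = R√(Δφ²+q²Δλ²) = 12156.1 km
Excess = (12156.1 − 9033.1) / 9033.1 = 3123.0 / 9033.1 = 34.57% ≈ 34.6%

34.6%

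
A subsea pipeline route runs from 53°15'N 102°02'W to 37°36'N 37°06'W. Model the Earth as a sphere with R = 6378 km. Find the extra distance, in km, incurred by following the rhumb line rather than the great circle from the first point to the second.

154 km

Great circle: cos σ = sin φ₁ sin φ₂ + cos φ₁ cos φ₂ cos Δλ,  σ = 0.8097 rad → d_gc = 5164.2 km
Rhumb line: Δψ = -0.3930, q = Δφ/Δψ = 0.6951, d_rh = R√(Δφ²+q²Δλ²) = 5317.8 km
Excess = 5317.8 − 5164.2 = 153.6 ≈ 154 km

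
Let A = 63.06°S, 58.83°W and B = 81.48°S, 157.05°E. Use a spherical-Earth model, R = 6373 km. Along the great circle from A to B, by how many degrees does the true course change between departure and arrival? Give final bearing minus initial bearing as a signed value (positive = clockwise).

Initial bearing θ₁ = atan2(sin Δλ cos φ₂, cos φ₁ sin φ₂ − sin φ₁ cos φ₂ cos Δλ) = 188.89°
Final bearing θ₂ = (initial bearing from the destination back to the start) + 180° = 331.80°
Δθ = θ₂ − θ₁ = +142.9°

+142.9°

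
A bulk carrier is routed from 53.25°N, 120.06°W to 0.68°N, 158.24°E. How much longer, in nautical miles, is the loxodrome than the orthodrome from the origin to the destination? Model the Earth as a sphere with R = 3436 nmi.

Great circle: cos σ = sin φ₁ sin φ₂ + cos φ₁ cos φ₂ cos Δλ,  σ = 1.4748 rad → d_gc = 5067.3 nmi
Rhumb line: Δψ = -1.0902, q = Δφ/Δψ = 0.8416, d_rh = R√(Δφ²+q²Δλ²) = 5190.4 nmi
Excess = 5190.4 − 5067.3 = 123.1 ≈ 123 nmi

123 nmi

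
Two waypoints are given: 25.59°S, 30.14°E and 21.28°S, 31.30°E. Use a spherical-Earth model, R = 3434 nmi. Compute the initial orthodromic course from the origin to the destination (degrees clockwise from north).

14.1°

θ = atan2( sin Δλ·cos φ₂ ,  cos φ₁ sin φ₂ − sin φ₁ cos φ₂ cos Δλ )
  = atan2(+0.0189, +0.0751) = 14.11°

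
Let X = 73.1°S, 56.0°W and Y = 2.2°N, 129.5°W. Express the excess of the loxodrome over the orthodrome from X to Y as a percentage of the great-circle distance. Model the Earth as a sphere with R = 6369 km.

Great circle: σ = 1.5250 rad → d_gc = Rσ = 9712.8 km
Rhumb: Δφ = +1.3142, Δλ = -1.2828, Δψ = +1.9452, q = Δφ/Δψ = 0.6756 → d_rh = R√(Δφ²+q²Δλ²) = 10026.7 km
Excess = (10026.7 − 9712.8) / 9712.8 = 313.9 / 9712.8 = 3.23% ≈ 3.2%

3.2%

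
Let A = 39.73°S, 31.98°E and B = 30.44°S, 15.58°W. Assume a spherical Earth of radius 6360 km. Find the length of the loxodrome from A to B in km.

Rhumb course C = atan2(Δλ, Δψ) with Δψ = ln[tan(π/4+φ₂/2)/tan(π/4+φ₁/2)] = +0.1986, Δλ = -0.8301 → C = 283.45°
d = R·|Δφ| / |cos C| = 6360·0.16214 / 0.23266 = 4432 km

4432 km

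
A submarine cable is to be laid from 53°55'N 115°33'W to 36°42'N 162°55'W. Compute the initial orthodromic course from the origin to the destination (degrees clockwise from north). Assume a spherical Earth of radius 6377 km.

N = sin Δλ·cos φ₂ = -0.5899;  D = cos φ₁ sin φ₂ − sin φ₁ cos φ₂ cos Δλ = -0.0869
initial course = atan2(N, D) = 261.62°

261.6°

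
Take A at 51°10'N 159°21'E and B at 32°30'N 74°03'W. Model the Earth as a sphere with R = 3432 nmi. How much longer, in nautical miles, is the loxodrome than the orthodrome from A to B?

659 nmi

Great circle: cos σ = sin φ₁ sin φ₂ + cos φ₁ cos φ₂ cos Δλ,  σ = 1.4674 rad → d_gc = 5036.1 nmi
Rhumb line: Δψ = -0.4424, q = Δφ/Δψ = 0.7364, d_rh = R√(Δφ²+q²Δλ²) = 5695.3 nmi
Excess = 5695.3 − 5036.1 = 659.2 ≈ 659 nmi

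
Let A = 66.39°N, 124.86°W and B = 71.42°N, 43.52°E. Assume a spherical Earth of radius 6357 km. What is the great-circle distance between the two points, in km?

Haversine: a = sin²(Δφ/2)+cos φ₁ cos φ₂ sin²(Δλ/2) = 0.12823;  σ = 2·atan2(√a,√(1−a))
σ = 41.966° → d = Rσ = 6357·0.73245 = 4656 km

4656 km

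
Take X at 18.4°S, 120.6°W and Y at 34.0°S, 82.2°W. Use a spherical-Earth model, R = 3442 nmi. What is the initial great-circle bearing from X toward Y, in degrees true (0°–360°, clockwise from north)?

θ = atan2( sin Δλ·cos φ₂ ,  cos φ₁ sin φ₂ − sin φ₁ cos φ₂ cos Δλ )
  = atan2(+0.5150, -0.3255) = 122.30°

122.3°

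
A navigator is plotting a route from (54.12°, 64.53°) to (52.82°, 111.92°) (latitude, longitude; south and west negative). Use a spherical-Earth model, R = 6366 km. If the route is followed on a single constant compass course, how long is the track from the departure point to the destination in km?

Δψ = ln[tan(π/4+φ₂/2)/tan(π/4+φ₁/2)] = -0.0381;  Δφ = -0.0227 rad,  Δλ = +0.8271 rad
q = Δφ/Δψ = 0.5952
d = R·√(Δφ² + q²Δλ²) = 6366·0.49281 = 3137 km

3137 km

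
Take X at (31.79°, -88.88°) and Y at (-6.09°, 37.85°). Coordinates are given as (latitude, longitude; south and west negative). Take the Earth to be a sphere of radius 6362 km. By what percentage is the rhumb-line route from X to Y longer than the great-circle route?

Great circle: σ = 2.1668 rad → d_gc = Rσ = 13785.3 km
Rhumb: Δφ = -0.6611, Δλ = +2.2119, Δψ = -0.6922, q = Δφ/Δψ = 0.9551 → d_rh = R√(Δφ²+q²Δλ²) = 14082.9 km
Excess = (14082.9 − 13785.3) / 13785.3 = 297.6 / 13785.3 = 2.16% ≈ 2.2%

2.2%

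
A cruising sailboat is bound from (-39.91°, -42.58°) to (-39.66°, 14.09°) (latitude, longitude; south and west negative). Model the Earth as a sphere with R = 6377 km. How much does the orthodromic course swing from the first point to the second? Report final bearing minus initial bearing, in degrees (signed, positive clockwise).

Initial bearing θ₁ = atan2(sin Δλ cos φ₂, cos φ₁ sin φ₂ − sin φ₁ cos φ₂ cos Δλ) = 108.74°
Final bearing θ₂ = (initial bearing from the destination back to the start) + 180° = 70.66°
Δθ = θ₂ − θ₁ = -38.1°

-38.1°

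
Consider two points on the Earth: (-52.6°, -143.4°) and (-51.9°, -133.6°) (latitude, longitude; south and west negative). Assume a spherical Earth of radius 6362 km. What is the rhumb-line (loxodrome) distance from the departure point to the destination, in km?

671 km

Δψ = ln[tan(π/4+φ₂/2)/tan(π/4+φ₁/2)] = +0.0200;  Δφ = +0.0122 rad,  Δλ = +0.1710 rad
q = Δφ/Δψ = 0.6122
d = R·√(Δφ² + q²Δλ²) = 6362·0.10542 = 671 km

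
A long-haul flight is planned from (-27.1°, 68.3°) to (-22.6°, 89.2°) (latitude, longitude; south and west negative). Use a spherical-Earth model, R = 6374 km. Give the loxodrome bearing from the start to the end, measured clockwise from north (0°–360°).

76.6°

Δψ = ln[tan(π/4+φ₂/2)/tan(π/4+φ₁/2)] = +0.0866
Δλ = +0.3648 rad (taken the short way round)
course = atan2(Δλ, Δψ) = 76.65°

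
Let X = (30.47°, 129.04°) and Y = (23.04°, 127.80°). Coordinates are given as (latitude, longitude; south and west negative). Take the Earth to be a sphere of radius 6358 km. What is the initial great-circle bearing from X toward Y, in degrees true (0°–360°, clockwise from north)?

θ = atan2( sin Δλ·cos φ₂ ,  cos φ₁ sin φ₂ − sin φ₁ cos φ₂ cos Δλ )
  = atan2(-0.0199, -0.1292) = 188.76°

188.8°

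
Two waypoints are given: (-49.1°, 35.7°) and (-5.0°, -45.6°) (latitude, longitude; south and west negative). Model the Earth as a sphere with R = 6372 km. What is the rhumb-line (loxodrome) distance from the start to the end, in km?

9163 km

Rhumb course C = atan2(Δλ, Δψ) with Δψ = ln[tan(π/4+φ₂/2)/tan(π/4+φ₁/2)] = +0.8991, Δλ = -1.4190 → C = 302.36°
d = R·|Δφ| / |cos C| = 6372·0.76969 / 0.53523 = 9163 km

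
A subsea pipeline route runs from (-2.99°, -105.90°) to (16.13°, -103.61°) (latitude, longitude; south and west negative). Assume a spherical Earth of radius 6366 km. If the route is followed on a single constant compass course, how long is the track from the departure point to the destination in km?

2139 km

Rhumb course C = atan2(Δλ, Δψ) with Δψ = ln[tan(π/4+φ₂/2)/tan(π/4+φ₁/2)] = +0.3375, Δλ = +0.0400 → C = 6.75°
d = R·|Δφ| / |cos C| = 6366·0.33371 / 0.99306 = 2139 km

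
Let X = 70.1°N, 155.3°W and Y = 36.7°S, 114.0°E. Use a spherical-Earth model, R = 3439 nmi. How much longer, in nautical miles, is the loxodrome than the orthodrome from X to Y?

Great circle: cos σ = sin φ₁ sin φ₂ + cos φ₁ cos φ₂ cos Δλ,  σ = 2.1716 rad → d_gc = 7468.0 nmi
Rhumb line: Δψ = -2.4300, q = Δφ/Δψ = 0.7671, d_rh = R√(Δφ²+q²Δλ²) = 7650.6 nmi
Excess = 7650.6 − 7468.0 = 182.6 ≈ 183 nmi

183 nmi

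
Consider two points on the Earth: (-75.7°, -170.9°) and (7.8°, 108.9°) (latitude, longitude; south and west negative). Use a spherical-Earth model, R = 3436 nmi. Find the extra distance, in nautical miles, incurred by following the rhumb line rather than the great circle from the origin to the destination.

Great circle: cos σ = sin φ₁ sin φ₂ + cos φ₁ cos φ₂ cos Δλ,  σ = 1.6608 rad → d_gc = 5706.4 nmi
Rhumb line: Δψ = +2.2125, q = Δφ/Δψ = 0.6587, d_rh = R√(Δφ²+q²Δλ²) = 5925.5 nmi
Excess = 5925.5 − 5706.4 = 219.1 ≈ 219 nmi

219 nmi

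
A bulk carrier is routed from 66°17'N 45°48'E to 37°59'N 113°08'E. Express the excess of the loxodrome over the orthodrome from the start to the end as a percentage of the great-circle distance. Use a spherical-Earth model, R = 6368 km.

Great circle: σ = 0.8153 rad → d_gc = Rσ = 5192.0 km
Rhumb: Δφ = -0.4939, Δλ = +1.1752, Δψ = -0.8432, q = Δφ/Δψ = 0.5858 → d_rh = R√(Δφ²+q²Δλ²) = 5395.6 km
Excess = (5395.6 − 5192.0) / 5192.0 = 203.6 / 5192.0 = 3.92% ≈ 3.9%

3.9%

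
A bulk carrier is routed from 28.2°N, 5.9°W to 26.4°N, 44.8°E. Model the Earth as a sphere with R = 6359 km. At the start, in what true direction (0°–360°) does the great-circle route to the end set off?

79.9°

θ = atan2( sin Δλ·cos φ₂ ,  cos φ₁ sin φ₂ − sin φ₁ cos φ₂ cos Δλ )
  = atan2(+0.6931, +0.1238) = 79.88°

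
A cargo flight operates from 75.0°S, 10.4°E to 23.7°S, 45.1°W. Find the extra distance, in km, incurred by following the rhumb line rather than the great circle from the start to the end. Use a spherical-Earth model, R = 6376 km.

Great circle: cos σ = sin φ₁ sin φ₂ + cos φ₁ cos φ₂ cos Δλ,  σ = 1.0210 rad → d_gc = 6510.1 km
Rhumb line: Δψ = +1.6016, q = Δφ/Δψ = 0.5590, d_rh = R√(Δφ²+q²Δλ²) = 6671.7 km
Excess = 6671.7 − 6510.1 = 161.6 ≈ 162 km

162 km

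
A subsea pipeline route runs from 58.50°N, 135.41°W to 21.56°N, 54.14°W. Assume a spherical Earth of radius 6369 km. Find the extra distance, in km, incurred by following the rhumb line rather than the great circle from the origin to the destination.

314 km

Great circle: cos σ = sin φ₁ sin φ₂ + cos φ₁ cos φ₂ cos Δλ,  σ = 1.1733 rad → d_gc = 7473.0 km
Rhumb line: Δψ = -0.8802, q = Δφ/Δψ = 0.7324, d_rh = R√(Δφ²+q²Δλ²) = 7787.4 km
Excess = 7787.4 − 7473.0 = 314.4 ≈ 314 km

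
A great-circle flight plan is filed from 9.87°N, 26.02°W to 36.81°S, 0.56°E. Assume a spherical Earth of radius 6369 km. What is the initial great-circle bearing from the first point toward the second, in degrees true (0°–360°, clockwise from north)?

153.3°

N = sin Δλ·cos φ₂ = +0.3582;  D = cos φ₁ sin φ₂ − sin φ₁ cos φ₂ cos Δλ = -0.7130
initial course = atan2(N, D) = 153.32°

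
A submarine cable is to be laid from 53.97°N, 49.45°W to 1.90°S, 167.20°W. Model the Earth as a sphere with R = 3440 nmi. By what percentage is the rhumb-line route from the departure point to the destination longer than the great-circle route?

Great circle: σ = 1.8761 rad → d_gc = Rσ = 6453.6 nmi
Rhumb: Δφ = -0.9751, Δλ = -2.0551, Δψ = -1.1565, q = Δφ/Δψ = 0.8432 → d_rh = R√(Δφ²+q²Δλ²) = 6840.1 nmi
Excess = (6840.1 − 6453.6) / 6453.6 = 386.5 / 6453.6 = 5.99% ≈ 6.0%

6.0%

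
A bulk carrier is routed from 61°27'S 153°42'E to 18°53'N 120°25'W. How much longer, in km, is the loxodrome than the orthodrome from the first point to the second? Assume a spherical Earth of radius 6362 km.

Great circle: cos σ = sin φ₁ sin φ₂ + cos φ₁ cos φ₂ cos Δλ,  σ = 1.8254 rad → d_gc = 11613.0 km
Rhumb line: Δψ = +1.7044, q = Δφ/Δψ = 0.8226, d_rh = R√(Δφ²+q²Δλ²) = 11878.8 km
Excess = 11878.8 − 11613.0 = 265.8 ≈ 266 km

266 km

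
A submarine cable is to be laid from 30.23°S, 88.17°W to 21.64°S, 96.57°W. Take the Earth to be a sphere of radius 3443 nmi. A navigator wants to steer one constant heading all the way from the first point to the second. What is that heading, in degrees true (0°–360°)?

Meridional parts: M(φ₁)=-0.5539, M(φ₂)=-0.3870 → ΔM = +0.1669;  Δλ = -0.1466 rad
tan C = Δλ / ΔM = -0.8782 → C = 318.71°

318.7°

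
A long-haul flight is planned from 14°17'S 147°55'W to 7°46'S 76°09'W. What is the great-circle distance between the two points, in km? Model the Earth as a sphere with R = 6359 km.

Haversine: a = sin²(Δφ/2)+cos φ₁ cos φ₂ sin²(Δλ/2) = 0.33311;  σ = 2·atan2(√a,√(1−a))
σ = 70.502° → d = Rσ = 6359·1.23049 = 7825 km

7825 km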